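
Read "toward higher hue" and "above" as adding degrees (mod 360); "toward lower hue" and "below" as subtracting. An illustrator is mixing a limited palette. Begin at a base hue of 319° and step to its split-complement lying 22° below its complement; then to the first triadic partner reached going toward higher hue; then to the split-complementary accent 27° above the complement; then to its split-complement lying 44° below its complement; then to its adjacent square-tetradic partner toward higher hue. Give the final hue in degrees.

310°

split-comp 22° ↓ +158°: 319 + 158 = 477 → 477 − 360 = 117°
triadic ↑ +120°: 117 + 120 = 237°
split-comp 27° ↑ +207°: 237 + 207 = 444 → 444 − 360 = 84°
split-comp 44° ↓ +136°: 84 + 136 = 220°
square ↑ +90°: 220 + 90 = 310°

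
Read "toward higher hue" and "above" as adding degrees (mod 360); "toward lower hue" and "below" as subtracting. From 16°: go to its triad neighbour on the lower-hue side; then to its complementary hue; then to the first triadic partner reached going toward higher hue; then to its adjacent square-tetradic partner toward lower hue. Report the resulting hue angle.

106°

−120° (triadic ↓): 16 − 120 = -104 → -104 + 360 = 256°
+180° (complement): 256 + 180 = 436 → 436 − 360 = 76°
+120° (triadic ↑): 76 + 120 = 196°
−90° (square ↓): 196 − 90 = 106°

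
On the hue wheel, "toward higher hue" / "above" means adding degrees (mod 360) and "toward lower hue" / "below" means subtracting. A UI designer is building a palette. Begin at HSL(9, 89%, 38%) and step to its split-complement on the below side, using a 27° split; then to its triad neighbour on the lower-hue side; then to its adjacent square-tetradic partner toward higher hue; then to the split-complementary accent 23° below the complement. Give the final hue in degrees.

+153° (split-comp 27° ↓): 9 + 153 = 162°
−120° (triadic ↓): 162 − 120 = 42°
+90° (square ↑): 42 + 90 = 132°
+157° (split-comp 23° ↓): 132 + 157 = 289°

289°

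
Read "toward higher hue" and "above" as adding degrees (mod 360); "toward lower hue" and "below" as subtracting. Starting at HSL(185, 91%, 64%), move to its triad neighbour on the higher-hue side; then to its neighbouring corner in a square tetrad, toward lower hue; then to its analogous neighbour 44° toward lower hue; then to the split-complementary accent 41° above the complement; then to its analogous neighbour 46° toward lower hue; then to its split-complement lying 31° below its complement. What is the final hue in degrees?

+120° (triadic ↑): 185 + 120 = 305°
−90° (square ↓): 305 − 90 = 215°
−44° (analog 44° ↓): 215 − 44 = 171°
+221° (split-comp 41° ↑): 171 + 221 = 392 → 392 − 360 = 32°
−46° (analog 46° ↓): 32 − 46 = -14 → -14 + 360 = 346°
+149° (split-comp 31° ↓): 346 + 149 = 495 → 495 − 360 = 135°

135°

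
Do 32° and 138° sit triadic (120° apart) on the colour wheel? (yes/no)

no

Angular distance: |32 − 138| = 106 = 106°.
Triadic (120° apart) requires 120°.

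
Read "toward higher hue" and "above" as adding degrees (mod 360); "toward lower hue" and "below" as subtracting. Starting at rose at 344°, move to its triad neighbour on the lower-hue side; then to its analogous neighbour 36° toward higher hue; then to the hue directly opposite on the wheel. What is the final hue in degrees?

80°

344 − 120 = 224°   (triadic ↓)
224 + 36 = 260°   (analog 36° ↑)
260 + 180 = 440 → 440 − 360 = 80°   (complement)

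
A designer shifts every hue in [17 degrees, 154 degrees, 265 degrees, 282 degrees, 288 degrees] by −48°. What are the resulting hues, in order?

17 − 48 = -31 → -31 + 360 = 329°
154 − 48 = 106°
265 − 48 = 217°
282 − 48 = 234°
288 − 48 = 240°

329°, 106°, 217°, 234°, 240°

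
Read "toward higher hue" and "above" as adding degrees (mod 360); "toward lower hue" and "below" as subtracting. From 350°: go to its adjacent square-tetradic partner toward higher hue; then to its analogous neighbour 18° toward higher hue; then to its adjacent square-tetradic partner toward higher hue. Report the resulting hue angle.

188°

square ↑ +90°: 350 + 90 = 440 → 440 − 360 = 80°
analog 18° ↑ +18°: 80 + 18 = 98°
square ↑ +90°: 98 + 90 = 188°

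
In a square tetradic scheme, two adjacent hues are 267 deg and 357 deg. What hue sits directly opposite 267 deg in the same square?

87°

A square tetradic scheme places four hues 90° apart; opposite corners are 180° apart.
267 + 180 = 447 → 447 − 360 = 87°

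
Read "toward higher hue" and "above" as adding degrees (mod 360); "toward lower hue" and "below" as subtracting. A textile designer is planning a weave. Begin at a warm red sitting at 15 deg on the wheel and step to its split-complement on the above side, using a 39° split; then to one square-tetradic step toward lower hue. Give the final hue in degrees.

144°

15 + 219 = 234°   (split-comp 39° ↑)
234 − 90 = 144°   (square ↓)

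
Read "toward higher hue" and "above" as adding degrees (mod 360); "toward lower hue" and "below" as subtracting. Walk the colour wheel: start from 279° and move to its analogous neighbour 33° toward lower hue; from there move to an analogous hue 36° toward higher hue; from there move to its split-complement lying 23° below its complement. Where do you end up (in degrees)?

−33° (analog 33° ↓): 279 − 33 = 246°
+36° (analog 36° ↑): 246 + 36 = 282°
+157° (split-comp 23° ↓): 282 + 157 = 439 → 439 − 360 = 79°

79°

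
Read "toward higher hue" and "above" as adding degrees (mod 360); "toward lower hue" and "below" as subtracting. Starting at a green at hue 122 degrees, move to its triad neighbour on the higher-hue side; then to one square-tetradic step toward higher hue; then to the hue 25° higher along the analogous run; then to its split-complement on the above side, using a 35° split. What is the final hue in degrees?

+120° (triadic ↑): 122 + 120 = 242°
+90° (square ↑): 242 + 90 = 332°
+25° (analog 25° ↑): 332 + 25 = 357°
+215° (split-comp 35° ↑): 357 + 215 = 572 → 572 − 360 = 212°

212°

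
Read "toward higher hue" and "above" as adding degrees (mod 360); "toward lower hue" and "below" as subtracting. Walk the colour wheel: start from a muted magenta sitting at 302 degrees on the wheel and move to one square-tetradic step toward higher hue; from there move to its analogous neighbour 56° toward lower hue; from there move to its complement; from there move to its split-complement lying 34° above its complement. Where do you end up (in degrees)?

302 + 90 = 392 → 392 − 360 = 32°   (square ↑)
32 − 56 = -24 → -24 + 360 = 336°   (analog 56° ↓)
336 + 180 = 516 → 516 − 360 = 156°   (complement)
156 + 214 = 370 → 370 − 360 = 10°   (split-comp 34° ↑)

10°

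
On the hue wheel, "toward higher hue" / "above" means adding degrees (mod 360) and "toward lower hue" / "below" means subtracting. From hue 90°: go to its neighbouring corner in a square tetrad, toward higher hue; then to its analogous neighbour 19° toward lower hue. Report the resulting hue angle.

161°

90 + 90 = 180°   (square ↑)
180 − 19 = 161°   (analog 19° ↓)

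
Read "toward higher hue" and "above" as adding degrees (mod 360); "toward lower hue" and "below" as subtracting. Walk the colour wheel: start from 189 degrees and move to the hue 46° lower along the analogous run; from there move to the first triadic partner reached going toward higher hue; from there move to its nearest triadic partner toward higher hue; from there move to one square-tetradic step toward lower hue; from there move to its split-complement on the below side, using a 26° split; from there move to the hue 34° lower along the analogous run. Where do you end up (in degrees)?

189 − 46 = 143°   (analog 46° ↓)
143 + 120 = 263°   (triadic ↑)
263 + 120 = 383 → 383 − 360 = 23°   (triadic ↑)
23 − 90 = -67 → -67 + 360 = 293°   (square ↓)
293 + 154 = 447 → 447 − 360 = 87°   (split-comp 26° ↓)
87 − 34 = 53°   (analog 34° ↓)

53°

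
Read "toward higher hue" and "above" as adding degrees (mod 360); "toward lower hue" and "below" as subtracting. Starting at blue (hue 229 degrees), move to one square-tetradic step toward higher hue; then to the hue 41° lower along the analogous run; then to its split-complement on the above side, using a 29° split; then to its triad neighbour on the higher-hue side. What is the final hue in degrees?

247°

+90° (square ↑): 229 + 90 = 319°
−41° (analog 41° ↓): 319 − 41 = 278°
+209° (split-comp 29° ↑): 278 + 209 = 487 → 487 − 360 = 127°
+120° (triadic ↑): 127 + 120 = 247°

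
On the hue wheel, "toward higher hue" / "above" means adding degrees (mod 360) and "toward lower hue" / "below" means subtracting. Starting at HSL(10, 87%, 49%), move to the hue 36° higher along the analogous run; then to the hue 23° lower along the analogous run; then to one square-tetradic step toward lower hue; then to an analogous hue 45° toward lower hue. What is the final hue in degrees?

248°

+36° (analog 36° ↑): 10 + 36 = 46°
−23° (analog 23° ↓): 46 − 23 = 23°
−90° (square ↓): 23 − 90 = -67 → -67 + 360 = 293°
−45° (analog 45° ↓): 293 − 45 = 248°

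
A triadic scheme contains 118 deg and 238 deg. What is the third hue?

A triad spaces three hues 120° apart.
The full set is {118°, 238°, 358°}.

358°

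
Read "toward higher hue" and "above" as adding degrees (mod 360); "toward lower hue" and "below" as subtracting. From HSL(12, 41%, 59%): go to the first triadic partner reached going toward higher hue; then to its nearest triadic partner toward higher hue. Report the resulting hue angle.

252°

+120° (triadic ↑): 12 + 120 = 132°
+120° (triadic ↑): 132 + 120 = 252°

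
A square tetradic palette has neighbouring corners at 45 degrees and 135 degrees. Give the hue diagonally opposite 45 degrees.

225°

A square tetradic scheme places four hues 90° apart; opposite corners are 180° apart.
45 + 180 = 225°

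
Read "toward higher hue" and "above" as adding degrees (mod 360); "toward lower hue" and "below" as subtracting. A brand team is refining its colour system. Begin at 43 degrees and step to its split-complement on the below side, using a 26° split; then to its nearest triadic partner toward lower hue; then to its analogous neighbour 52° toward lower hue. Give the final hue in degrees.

+154° (split-comp 26° ↓): 43 + 154 = 197°
−120° (triadic ↓): 197 − 120 = 77°
−52° (analog 52° ↓): 77 − 52 = 25°

25°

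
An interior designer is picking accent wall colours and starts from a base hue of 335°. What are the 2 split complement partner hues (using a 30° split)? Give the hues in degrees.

125° and 185°

Split-complementary hues sit 30° either side of the complement.
Complement of 335°: 335 + 180 = 515 → 515 − 360 = 155°
155 − 30 = 125°
155 + 30 = 185°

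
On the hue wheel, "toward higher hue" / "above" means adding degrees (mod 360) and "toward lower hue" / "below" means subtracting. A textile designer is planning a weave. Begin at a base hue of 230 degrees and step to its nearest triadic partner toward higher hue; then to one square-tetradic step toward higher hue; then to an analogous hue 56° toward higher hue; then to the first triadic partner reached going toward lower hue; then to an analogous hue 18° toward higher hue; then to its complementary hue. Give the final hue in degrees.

214°

triadic ↑ +120°: 230 + 120 = 350°
square ↑ +90°: 350 + 90 = 440 → 440 − 360 = 80°
analog 56° ↑ +56°: 80 + 56 = 136°
triadic ↓ −120°: 136 − 120 = 16°
analog 18° ↑ +18°: 16 + 18 = 34°
complement +180°: 34 + 180 = 214°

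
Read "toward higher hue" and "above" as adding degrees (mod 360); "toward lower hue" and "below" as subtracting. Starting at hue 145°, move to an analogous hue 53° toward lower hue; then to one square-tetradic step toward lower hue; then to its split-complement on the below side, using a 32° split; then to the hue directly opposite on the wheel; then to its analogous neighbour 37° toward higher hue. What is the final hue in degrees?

7°

analog 53° ↓ −53°: 145 − 53 = 92°
square ↓ −90°: 92 − 90 = 2°
split-comp 32° ↓ +148°: 2 + 148 = 150°
complement +180°: 150 + 180 = 330°
analog 37° ↑ +37°: 330 + 37 = 367 → 367 − 360 = 7°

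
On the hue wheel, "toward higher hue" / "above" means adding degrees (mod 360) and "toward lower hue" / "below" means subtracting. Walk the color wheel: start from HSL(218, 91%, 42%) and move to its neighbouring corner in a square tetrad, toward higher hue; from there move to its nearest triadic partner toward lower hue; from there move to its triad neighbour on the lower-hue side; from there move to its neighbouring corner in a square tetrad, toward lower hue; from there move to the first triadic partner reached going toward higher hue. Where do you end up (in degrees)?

218 + 90 = 308°   (square ↑)
308 − 120 = 188°   (triadic ↓)
188 − 120 = 68°   (triadic ↓)
68 − 90 = -22 → -22 + 360 = 338°   (square ↓)
338 + 120 = 458 → 458 − 360 = 98°   (triadic ↑)

98°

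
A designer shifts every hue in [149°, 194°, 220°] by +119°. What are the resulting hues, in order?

149 + 119 = 268°
194 + 119 = 313°
220 + 119 = 339°

268°, 313°, 339°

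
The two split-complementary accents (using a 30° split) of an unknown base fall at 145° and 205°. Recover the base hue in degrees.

The accents sit 30° either side of the complement, so the complement is their short-arc midpoint on the wheel.
Short-arc midpoint of 145° and 205°: 175°.
Base is 180° from the complement: 175 − 180 = -5 → -5 + 360 = 355°

355°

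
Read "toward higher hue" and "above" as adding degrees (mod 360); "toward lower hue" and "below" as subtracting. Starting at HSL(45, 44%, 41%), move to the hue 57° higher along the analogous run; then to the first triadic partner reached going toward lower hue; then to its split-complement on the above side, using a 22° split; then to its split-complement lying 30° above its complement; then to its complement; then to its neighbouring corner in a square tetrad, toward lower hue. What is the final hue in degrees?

+57° (analog 57° ↑): 45 + 57 = 102°
−120° (triadic ↓): 102 − 120 = -18 → -18 + 360 = 342°
+202° (split-comp 22° ↑): 342 + 202 = 544 → 544 − 360 = 184°
+210° (split-comp 30° ↑): 184 + 210 = 394 → 394 − 360 = 34°
+180° (complement): 34 + 180 = 214°
−90° (square ↓): 214 − 90 = 124°

124°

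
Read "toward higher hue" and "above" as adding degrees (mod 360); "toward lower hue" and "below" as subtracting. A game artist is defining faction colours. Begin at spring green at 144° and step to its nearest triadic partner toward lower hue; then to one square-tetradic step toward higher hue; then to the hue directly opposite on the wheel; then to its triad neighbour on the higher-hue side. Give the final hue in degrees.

144 − 120 = 24°   (triadic ↓)
24 + 90 = 114°   (square ↑)
114 + 180 = 294°   (complement)
294 + 120 = 414 → 414 − 360 = 54°   (triadic ↑)

54°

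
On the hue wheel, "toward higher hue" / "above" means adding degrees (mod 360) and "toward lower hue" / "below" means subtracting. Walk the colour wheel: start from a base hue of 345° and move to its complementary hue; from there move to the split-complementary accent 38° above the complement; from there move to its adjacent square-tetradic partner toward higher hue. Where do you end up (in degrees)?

345 + 180 = 525 → 525 − 360 = 165°   (complement)
165 + 218 = 383 → 383 − 360 = 23°   (split-comp 38° ↑)
23 + 90 = 113°   (square ↑)

113°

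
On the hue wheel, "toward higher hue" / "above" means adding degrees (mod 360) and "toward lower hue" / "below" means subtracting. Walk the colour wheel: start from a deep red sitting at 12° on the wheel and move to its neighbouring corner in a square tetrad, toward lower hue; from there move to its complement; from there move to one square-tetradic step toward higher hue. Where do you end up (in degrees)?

192°

12 − 90 = -78 → -78 + 360 = 282°   (square ↓)
282 + 180 = 462 → 462 − 360 = 102°   (complement)
102 + 90 = 192°   (square ↑)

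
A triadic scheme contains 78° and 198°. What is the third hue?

A triad spaces three hues 120° apart.
The full set is {78°, 198°, 318°}.

318°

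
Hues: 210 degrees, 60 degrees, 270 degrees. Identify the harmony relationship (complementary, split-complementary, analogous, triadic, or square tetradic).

Sort the hues: 60°, 210°, 270°.
Successive gaps around the wheel: 150°, 60°, 150°.
Two 150° gaps and one 60° gap — a base hue opposite a pair of accents 30° either side of its complement — is the split-complementary pattern.

split-complementary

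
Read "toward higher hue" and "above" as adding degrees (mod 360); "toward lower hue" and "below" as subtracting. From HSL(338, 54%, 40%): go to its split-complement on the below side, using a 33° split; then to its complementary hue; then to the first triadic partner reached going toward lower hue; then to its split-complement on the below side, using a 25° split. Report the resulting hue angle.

split-comp 33° ↓ +147°: 338 + 147 = 485 → 485 − 360 = 125°
complement +180°: 125 + 180 = 305°
triadic ↓ −120°: 305 − 120 = 185°
split-comp 25° ↓ +155°: 185 + 155 = 340°

340°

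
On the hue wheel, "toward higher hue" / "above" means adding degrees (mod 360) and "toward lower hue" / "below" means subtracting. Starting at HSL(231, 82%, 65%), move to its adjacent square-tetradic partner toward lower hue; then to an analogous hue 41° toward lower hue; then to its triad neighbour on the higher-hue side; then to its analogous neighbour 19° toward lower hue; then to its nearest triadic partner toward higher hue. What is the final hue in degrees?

321°

231 − 90 = 141°   (square ↓)
141 − 41 = 100°   (analog 41° ↓)
100 + 120 = 220°   (triadic ↑)
220 − 19 = 201°   (analog 19° ↓)
201 + 120 = 321°   (triadic ↑)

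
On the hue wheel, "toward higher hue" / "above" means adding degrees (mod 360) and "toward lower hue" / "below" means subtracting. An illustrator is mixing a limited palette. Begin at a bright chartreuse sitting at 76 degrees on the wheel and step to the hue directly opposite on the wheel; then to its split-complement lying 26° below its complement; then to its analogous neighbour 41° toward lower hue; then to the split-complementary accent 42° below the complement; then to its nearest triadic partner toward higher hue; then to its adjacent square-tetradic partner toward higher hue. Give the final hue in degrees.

complement +180°: 76 + 180 = 256°
split-comp 26° ↓ +154°: 256 + 154 = 410 → 410 − 360 = 50°
analog 41° ↓ −41°: 50 − 41 = 9°
split-comp 42° ↓ +138°: 9 + 138 = 147°
triadic ↑ +120°: 147 + 120 = 267°
square ↑ +90°: 267 + 90 = 357°

357°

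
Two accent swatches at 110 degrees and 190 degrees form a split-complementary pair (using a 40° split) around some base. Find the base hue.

The accents sit 40° either side of the complement, so the complement is their short-arc midpoint on the wheel.
Short-arc midpoint of 110° and 190°: 150°.
Base is 180° from the complement: 150 − 180 = -30 → -30 + 360 = 330°

330°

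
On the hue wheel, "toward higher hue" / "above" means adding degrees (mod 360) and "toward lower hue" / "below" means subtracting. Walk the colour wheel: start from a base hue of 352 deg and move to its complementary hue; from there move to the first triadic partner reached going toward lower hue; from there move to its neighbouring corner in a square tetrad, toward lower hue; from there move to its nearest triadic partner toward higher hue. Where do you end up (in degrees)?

82°

complement +180°: 352 + 180 = 532 → 532 − 360 = 172°
triadic ↓ −120°: 172 − 120 = 52°
square ↓ −90°: 52 − 90 = -38 → -38 + 360 = 322°
triadic ↑ +120°: 322 + 120 = 442 → 442 − 360 = 82°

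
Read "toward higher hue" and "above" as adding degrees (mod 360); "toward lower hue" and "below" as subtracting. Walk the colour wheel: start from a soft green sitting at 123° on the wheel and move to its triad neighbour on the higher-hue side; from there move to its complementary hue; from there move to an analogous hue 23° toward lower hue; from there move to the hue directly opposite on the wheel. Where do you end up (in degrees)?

123 + 120 = 243°   (triadic ↑)
243 + 180 = 423 → 423 − 360 = 63°   (complement)
63 − 23 = 40°   (analog 23° ↓)
40 + 180 = 220°   (complement)

220°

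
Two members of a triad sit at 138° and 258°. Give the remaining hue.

A triad spaces three hues 120° apart.
The full set is {18°, 138°, 258°}.

18°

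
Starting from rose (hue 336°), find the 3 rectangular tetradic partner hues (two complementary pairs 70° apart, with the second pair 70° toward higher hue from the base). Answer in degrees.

A rectangular tetradic uses two complementary pairs 70° apart: offsets 0°, 70°, 180°, 250°.
336 + 70 = 406 → 406 − 360 = 46°
336 + 180 = 516 → 516 − 360 = 156°
336 + 250 = 586 → 586 − 360 = 226°

46°, 156°, and 226°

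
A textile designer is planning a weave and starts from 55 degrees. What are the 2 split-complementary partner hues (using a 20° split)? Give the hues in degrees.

215° and 255°

Complement of 55 degrees: 55 + 180 = 235°
235 − 20 = 215°
235 + 20 = 255°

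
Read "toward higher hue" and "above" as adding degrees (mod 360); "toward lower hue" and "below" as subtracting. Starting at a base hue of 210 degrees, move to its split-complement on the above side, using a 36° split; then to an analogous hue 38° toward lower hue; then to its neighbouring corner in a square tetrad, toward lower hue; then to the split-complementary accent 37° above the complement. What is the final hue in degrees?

split-comp 36° ↑ +216°: 210 + 216 = 426 → 426 − 360 = 66°
analog 38° ↓ −38°: 66 − 38 = 28°
square ↓ −90°: 28 − 90 = -62 → -62 + 360 = 298°
split-comp 37° ↑ +217°: 298 + 217 = 515 → 515 − 360 = 155°

155°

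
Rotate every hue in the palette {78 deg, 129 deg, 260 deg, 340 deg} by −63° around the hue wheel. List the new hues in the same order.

15°, 66°, 197°, 277°

78 − 63 = 15°
129 − 63 = 66°
260 − 63 = 197°
340 − 63 = 277°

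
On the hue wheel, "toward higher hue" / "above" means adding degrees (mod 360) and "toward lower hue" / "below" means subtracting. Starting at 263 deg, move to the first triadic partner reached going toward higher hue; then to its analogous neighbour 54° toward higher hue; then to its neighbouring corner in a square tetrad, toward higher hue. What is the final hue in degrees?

167°

triadic ↑ +120°: 263 + 120 = 383 → 383 − 360 = 23°
analog 54° ↑ +54°: 23 + 54 = 77°
square ↑ +90°: 77 + 90 = 167°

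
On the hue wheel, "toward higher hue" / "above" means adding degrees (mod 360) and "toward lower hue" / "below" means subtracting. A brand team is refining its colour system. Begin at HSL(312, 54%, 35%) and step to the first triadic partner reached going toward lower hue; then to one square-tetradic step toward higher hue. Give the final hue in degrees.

282°

312 − 120 = 192°   (triadic ↓)
192 + 90 = 282°   (square ↑)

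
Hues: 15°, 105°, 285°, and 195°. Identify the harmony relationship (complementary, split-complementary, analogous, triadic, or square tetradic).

Sort the hues: 15°, 105°, 195°, 285°.
Successive gaps around the wheel: 90°, 90°, 90°, 90°.
Four hues every 90° form a square tetradic scheme.

square tetradic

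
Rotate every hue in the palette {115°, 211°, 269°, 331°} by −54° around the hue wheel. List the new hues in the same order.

61°, 157°, 215°, 277°

115 − 54 = 61°
211 − 54 = 157°
269 − 54 = 215°
331 − 54 = 277°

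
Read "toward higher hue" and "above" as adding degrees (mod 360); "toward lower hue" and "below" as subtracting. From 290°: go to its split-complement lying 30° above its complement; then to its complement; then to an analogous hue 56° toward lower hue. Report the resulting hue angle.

264°

290 + 210 = 500 → 500 − 360 = 140°   (split-comp 30° ↑)
140 + 180 = 320°   (complement)
320 − 56 = 264°   (analog 56° ↓)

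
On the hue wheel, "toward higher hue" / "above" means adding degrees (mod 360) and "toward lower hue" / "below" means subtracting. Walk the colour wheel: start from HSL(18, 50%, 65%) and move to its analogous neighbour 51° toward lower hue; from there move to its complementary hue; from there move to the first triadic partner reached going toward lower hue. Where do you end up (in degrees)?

−51° (analog 51° ↓): 18 − 51 = -33 → -33 + 360 = 327°
+180° (complement): 327 + 180 = 507 → 507 − 360 = 147°
−120° (triadic ↓): 147 − 120 = 27°

27°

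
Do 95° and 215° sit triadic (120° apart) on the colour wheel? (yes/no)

yes

Angular distance: |95 − 215| = 120 = 120°.
Triadic (120° apart) requires 120°.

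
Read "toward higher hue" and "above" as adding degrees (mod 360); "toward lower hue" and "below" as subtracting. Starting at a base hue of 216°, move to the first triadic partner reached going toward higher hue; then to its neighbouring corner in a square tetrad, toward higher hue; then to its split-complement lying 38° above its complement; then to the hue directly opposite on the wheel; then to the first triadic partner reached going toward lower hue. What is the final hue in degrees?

344°

216 + 120 = 336°   (triadic ↑)
336 + 90 = 426 → 426 − 360 = 66°   (square ↑)
66 + 218 = 284°   (split-comp 38° ↑)
284 + 180 = 464 → 464 − 360 = 104°   (complement)
104 − 120 = -16 → -16 + 360 = 344°   (triadic ↓)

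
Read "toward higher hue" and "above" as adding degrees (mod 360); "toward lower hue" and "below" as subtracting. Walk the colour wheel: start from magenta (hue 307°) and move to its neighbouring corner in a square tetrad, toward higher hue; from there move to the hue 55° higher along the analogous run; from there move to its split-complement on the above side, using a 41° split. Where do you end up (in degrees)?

307 + 90 = 397 → 397 − 360 = 37°   (square ↑)
37 + 55 = 92°   (analog 55° ↑)
92 + 221 = 313°   (split-comp 41° ↑)

313°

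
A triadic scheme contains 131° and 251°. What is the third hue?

11°

A triad spaces three hues 120° apart.
The full set is {11°, 131°, 251°}.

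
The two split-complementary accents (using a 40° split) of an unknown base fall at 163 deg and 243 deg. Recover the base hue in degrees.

The accents sit 40° either side of the complement, so the complement is their short-arc midpoint on the wheel.
Short-arc midpoint of 163° and 243°: 203°.
Base is 180° from the complement: 203 − 180 = 23°

23°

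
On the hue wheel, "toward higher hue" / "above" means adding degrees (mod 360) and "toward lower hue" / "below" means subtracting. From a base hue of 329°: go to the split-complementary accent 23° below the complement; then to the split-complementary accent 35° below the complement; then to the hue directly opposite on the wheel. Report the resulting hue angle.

91°

split-comp 23° ↓ +157°: 329 + 157 = 486 → 486 − 360 = 126°
split-comp 35° ↓ +145°: 126 + 145 = 271°
complement +180°: 271 + 180 = 451 → 451 − 360 = 91°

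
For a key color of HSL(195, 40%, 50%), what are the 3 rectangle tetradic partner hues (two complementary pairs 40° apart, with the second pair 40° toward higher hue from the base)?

A rectangular tetradic uses two complementary pairs 40° apart: offsets 0°, 40°, 180°, 220°.
195 + 40 = 235°
195 + 180 = 375 → 375 − 360 = 15°
195 + 220 = 415 → 415 − 360 = 55°

235°, 15° and 55°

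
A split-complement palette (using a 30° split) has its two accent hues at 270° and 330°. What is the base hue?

The accents sit 30° either side of the complement, so the complement is their short-arc midpoint on the wheel.
Short-arc midpoint of 270° and 330°: 300°.
Base is 180° from the complement: 300 − 180 = 120°

120°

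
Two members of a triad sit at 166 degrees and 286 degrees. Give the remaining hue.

46°

A triad spaces three hues 120° apart.
The full set is {46°, 166°, 286°}.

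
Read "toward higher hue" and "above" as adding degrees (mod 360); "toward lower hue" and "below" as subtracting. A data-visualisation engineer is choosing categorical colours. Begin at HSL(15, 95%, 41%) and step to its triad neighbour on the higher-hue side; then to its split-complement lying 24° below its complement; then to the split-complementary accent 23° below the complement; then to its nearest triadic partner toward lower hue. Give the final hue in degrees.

328°

+120° (triadic ↑): 15 + 120 = 135°
+156° (split-comp 24° ↓): 135 + 156 = 291°
+157° (split-comp 23° ↓): 291 + 157 = 448 → 448 − 360 = 88°
−120° (triadic ↓): 88 − 120 = -32 → -32 + 360 = 328°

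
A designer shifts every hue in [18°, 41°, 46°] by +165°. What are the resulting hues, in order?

18 + 165 = 183°
41 + 165 = 206°
46 + 165 = 211°

183°, 206°, 211°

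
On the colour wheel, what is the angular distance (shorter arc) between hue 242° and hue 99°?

143°

|242 − 99| = 143.
143 ≤ 180, so the shorter arc is 143°.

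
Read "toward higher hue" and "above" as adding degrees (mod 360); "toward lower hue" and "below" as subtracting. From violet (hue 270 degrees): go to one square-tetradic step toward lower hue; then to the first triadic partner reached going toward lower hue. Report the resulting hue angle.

60°

−90° (square ↓): 270 − 90 = 180°
−120° (triadic ↓): 180 − 120 = 60°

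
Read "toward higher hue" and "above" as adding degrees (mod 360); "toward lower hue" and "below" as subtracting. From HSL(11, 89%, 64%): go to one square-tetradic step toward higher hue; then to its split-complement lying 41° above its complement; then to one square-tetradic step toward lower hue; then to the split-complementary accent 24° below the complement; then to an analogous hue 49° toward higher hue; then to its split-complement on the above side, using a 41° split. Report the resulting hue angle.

298°

+90° (square ↑): 11 + 90 = 101°
+221° (split-comp 41° ↑): 101 + 221 = 322°
−90° (square ↓): 322 − 90 = 232°
+156° (split-comp 24° ↓): 232 + 156 = 388 → 388 − 360 = 28°
+49° (analog 49° ↑): 28 + 49 = 77°
+221° (split-comp 41° ↑): 77 + 221 = 298°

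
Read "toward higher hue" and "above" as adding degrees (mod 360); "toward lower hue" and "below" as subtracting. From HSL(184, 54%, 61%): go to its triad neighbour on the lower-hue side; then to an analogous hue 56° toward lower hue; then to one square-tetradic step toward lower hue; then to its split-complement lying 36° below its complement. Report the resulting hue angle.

−120° (triadic ↓): 184 − 120 = 64°
−56° (analog 56° ↓): 64 − 56 = 8°
−90° (square ↓): 8 − 90 = -82 → -82 + 360 = 278°
+144° (split-comp 36° ↓): 278 + 144 = 422 → 422 − 360 = 62°

62°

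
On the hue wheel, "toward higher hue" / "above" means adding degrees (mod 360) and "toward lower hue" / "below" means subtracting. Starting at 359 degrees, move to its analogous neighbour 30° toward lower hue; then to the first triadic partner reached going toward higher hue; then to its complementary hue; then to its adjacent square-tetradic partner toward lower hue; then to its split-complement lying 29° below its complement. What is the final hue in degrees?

−30° (analog 30° ↓): 359 − 30 = 329°
+120° (triadic ↑): 329 + 120 = 449 → 449 − 360 = 89°
+180° (complement): 89 + 180 = 269°
−90° (square ↓): 269 − 90 = 179°
+151° (split-comp 29° ↓): 179 + 151 = 330°

330°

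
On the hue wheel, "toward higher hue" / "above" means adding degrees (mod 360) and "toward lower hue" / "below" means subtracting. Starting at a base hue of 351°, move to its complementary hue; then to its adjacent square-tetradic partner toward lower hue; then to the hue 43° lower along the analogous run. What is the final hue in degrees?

38°

351 + 180 = 531 → 531 − 360 = 171°   (complement)
171 − 90 = 81°   (square ↓)
81 − 43 = 38°   (analog 43° ↓)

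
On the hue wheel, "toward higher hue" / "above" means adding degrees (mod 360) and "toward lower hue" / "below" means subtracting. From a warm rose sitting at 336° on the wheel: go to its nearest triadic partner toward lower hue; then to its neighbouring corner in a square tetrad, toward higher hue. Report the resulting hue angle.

306°

−120° (triadic ↓): 336 − 120 = 216°
+90° (square ↑): 216 + 90 = 306°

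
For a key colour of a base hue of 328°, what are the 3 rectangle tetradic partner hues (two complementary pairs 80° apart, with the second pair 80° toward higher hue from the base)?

48°, 148°, and 228°

A rectangular tetradic uses two complementary pairs 80° apart: offsets 0°, 80°, 180°, 260°.
328 + 80 = 408 → 408 − 360 = 48°
328 + 180 = 508 → 508 − 360 = 148°
328 + 260 = 588 → 588 − 360 = 228°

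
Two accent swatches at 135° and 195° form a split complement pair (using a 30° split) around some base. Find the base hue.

345°

The accents sit 30° either side of the complement, so the complement is their short-arc midpoint on the wheel.
Short-arc midpoint of 135° and 195°: 165°.
Base is 180° from the complement: 165 − 180 = -15 → -15 + 360 = 345°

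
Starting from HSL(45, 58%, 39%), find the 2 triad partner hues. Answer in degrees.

165° and 285°

A triad places three hues 120° apart.
45 + 120 = 165°
45 + 240 = 285°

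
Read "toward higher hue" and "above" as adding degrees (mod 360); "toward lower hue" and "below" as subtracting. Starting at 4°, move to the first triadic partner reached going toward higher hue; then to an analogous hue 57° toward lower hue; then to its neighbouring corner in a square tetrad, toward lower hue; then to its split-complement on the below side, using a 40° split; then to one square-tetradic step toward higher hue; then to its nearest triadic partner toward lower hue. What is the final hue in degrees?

+120° (triadic ↑): 4 + 120 = 124°
−57° (analog 57° ↓): 124 − 57 = 67°
−90° (square ↓): 67 − 90 = -23 → -23 + 360 = 337°
+140° (split-comp 40° ↓): 337 + 140 = 477 → 477 − 360 = 117°
+90° (square ↑): 117 + 90 = 207°
−120° (triadic ↓): 207 − 120 = 87°

87°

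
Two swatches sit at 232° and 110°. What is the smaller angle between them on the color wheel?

122°

|232 − 110| = 122.
122 ≤ 180, so the shorter arc is 122°.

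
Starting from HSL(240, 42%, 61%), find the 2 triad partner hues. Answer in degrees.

A triad places three hues 120° apart.
240 + 120 = 360 → 360 − 360 = 0°
240 + 240 = 480 → 480 − 360 = 120°

0° and 120°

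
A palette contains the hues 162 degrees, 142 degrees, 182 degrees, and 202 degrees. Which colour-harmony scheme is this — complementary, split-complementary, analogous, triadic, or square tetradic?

analogous

Sort the hues: 142°, 162°, 182°, 202°.
Successive gaps around the wheel: 20°, 20°, 20°, 300°.
A run of hues at equal small steps (20°) with one large closing gap is an analogous group.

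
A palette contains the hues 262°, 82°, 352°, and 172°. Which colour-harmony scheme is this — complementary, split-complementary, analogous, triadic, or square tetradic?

square tetradic

Sort the hues: 82°, 172°, 262°, 352°.
Successive gaps around the wheel: 90°, 90°, 90°, 90°.
Four hues every 90° form a square tetradic scheme.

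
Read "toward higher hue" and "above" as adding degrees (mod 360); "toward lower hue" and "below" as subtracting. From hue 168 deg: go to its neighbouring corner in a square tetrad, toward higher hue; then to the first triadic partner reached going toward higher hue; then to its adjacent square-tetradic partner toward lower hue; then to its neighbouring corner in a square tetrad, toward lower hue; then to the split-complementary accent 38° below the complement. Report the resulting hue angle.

340°

+90° (square ↑): 168 + 90 = 258°
+120° (triadic ↑): 258 + 120 = 378 → 378 − 360 = 18°
−90° (square ↓): 18 − 90 = -72 → -72 + 360 = 288°
−90° (square ↓): 288 − 90 = 198°
+142° (split-comp 38° ↓): 198 + 142 = 340°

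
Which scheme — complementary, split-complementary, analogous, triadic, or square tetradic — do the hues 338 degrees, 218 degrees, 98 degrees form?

Sort the hues: 98°, 218°, 338°.
Successive gaps around the wheel: 120°, 120°, 120°.
Three hues equally spaced 120° apart form a triad.

triadic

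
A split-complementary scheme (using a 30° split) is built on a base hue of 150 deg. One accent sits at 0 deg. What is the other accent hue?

Split-complementary hues sit 30° either side of the complement.
Complement of the base 150°: 150 + 180 = 330°
The given accent 0° is 30° one side of 330°; the other accent sits 30° the other side: 330 − 30 = 300°

300°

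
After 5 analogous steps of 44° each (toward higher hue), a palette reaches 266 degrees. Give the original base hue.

46°

5 steps of 44° (toward higher hue) give a net shift of +220°.
Start = end − shift: 266 − 220 = 46°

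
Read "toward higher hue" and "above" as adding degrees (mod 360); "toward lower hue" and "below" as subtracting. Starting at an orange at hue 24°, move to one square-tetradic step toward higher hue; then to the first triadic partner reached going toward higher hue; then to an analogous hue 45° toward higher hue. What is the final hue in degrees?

279°

+90° (square ↑): 24 + 90 = 114°
+120° (triadic ↑): 114 + 120 = 234°
+45° (analog 45° ↑): 234 + 45 = 279°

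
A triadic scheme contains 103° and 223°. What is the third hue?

343°

A triad spaces three hues 120° apart.
The full set is {103°, 223°, 343°}.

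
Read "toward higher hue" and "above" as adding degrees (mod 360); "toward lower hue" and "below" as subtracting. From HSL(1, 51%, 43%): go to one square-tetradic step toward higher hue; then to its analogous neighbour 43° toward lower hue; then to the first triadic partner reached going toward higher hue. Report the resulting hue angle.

168°

square ↑ +90°: 1 + 90 = 91°
analog 43° ↓ −43°: 91 − 43 = 48°
triadic ↑ +120°: 48 + 120 = 168°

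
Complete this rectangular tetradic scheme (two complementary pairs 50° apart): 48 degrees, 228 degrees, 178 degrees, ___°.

A rectangular tetradic uses two complementary pairs 50° apart: offsets 0°, 50°, 180°, 230°.
Among {48°, 178°, 228°}, 48° and 228° are a 180° pair.
The remaining hue 178° needs its own complement: 178 + 180 = 358°

358°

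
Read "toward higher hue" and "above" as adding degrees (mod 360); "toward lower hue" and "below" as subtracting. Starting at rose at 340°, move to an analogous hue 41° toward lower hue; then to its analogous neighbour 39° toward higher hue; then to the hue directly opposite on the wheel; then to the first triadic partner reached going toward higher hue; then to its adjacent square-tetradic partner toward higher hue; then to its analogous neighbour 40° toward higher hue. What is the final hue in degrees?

−41° (analog 41° ↓): 340 − 41 = 299°
+39° (analog 39° ↑): 299 + 39 = 338°
+180° (complement): 338 + 180 = 518 → 518 − 360 = 158°
+120° (triadic ↑): 158 + 120 = 278°
+90° (square ↑): 278 + 90 = 368 → 368 − 360 = 8°
+40° (analog 40° ↑): 8 + 40 = 48°

48°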